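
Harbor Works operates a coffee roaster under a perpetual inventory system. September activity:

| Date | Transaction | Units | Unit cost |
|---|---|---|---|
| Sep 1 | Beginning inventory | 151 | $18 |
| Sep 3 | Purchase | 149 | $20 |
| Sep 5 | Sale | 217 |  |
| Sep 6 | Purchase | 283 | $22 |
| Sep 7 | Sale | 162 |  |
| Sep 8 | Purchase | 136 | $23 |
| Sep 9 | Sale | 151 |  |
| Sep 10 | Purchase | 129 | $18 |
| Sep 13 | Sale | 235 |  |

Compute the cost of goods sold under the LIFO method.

COGS = $15,880

Sep 5, 217 sold [LIFO — newest first]: 149 @ $20 + 68 @ $18 = $4,204
Sep 7, 162 sold [LIFO — newest first]: 162 @ $22 = $3,564
Sep 9, 151 sold [LIFO — newest first]: 136 @ $23 + 15 @ $22 = $3,458
Sep 13, 235 sold [LIFO — newest first]: 129 @ $18 + 106 @ $22 = $4,654
Total COGS = $4,204 + $3,564 + $3,458 + $4,654 = $15,880
Ending inventory: 83 @ $18 = $1,494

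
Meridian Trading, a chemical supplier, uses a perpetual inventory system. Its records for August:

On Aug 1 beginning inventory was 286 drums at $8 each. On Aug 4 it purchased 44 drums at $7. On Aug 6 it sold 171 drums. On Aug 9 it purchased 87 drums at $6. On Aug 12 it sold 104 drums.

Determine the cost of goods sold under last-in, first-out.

COGS = $1,982

Aug 6, 171 sold [LIFO — newest first]: 44 @ $7 + 127 @ $8 = $1,324
Aug 12, 104 sold [LIFO — newest first]: 87 @ $6 + 17 @ $8 = $658
Total COGS = $1,324 + $658 = $1,982
Ending inventory: 142 @ $8 = $1,136
Check: goods available $3,118 = COGS $1,982 + ending $1,136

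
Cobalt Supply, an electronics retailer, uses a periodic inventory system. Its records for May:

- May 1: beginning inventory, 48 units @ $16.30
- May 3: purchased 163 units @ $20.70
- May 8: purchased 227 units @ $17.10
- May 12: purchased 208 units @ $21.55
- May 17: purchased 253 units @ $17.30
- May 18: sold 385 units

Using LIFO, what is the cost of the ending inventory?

May 18, 385 sold [LIFO — newest first]: 253 @ $17.30 + 132 @ $21.55 = $7,221.50
Ending inventory: 48 @ $16.30 + 163 @ $20.70 + 227 @ $17.10 + 76 @ $21.55 = $9,676.00
Check: goods available $16,897.50 = COGS $7,221.50 + ending $9,676.00

Ending inventory = $9,676.00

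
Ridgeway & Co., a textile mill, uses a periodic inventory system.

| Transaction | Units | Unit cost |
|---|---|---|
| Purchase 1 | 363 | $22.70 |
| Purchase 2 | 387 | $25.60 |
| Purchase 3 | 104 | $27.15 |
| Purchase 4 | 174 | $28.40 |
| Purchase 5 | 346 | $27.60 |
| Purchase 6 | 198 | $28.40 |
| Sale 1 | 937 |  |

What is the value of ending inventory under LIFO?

Ending inventory = $15,203.30

Sale 1 (937) [LIFO — newest first]: 198 @ $28.40 + 346 @ $27.60 + 174 @ $28.40 + 104 @ $27.15 + 115 @ $25.60 = $25,882.00
Ending inventory: 363 @ $22.70 + 272 @ $25.60 = $15,203.30
Check: goods available $41,085.30 = COGS $25,882.00 + ending $15,203.30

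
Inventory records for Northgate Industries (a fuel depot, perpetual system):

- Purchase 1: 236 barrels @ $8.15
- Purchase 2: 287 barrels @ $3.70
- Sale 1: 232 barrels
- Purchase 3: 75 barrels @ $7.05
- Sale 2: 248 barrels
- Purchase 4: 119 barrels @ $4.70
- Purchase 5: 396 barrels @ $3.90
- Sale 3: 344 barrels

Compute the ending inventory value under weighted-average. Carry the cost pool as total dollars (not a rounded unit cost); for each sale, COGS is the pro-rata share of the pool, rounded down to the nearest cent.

After Purchase 1: 236 on hand, pool $1,923.40 (≈ $8.1500 each)
After Purchase 2: 523 on hand, pool $2,985.30 (≈ $5.7080 each)
Sale 1, sell 232: 232/523 × $2,985.30 → $1,324.26
After Purchase 3: 366 on hand, pool $2,189.79 (≈ $5.9830 each)
Sale 2, sell 248: 248/366 × $2,189.79 → $1,483.79
After Purchase 4: 237 on hand, pool $1,265.30 (≈ $5.3388 each)
After Purchase 5: 633 on hand, pool $2,809.70 (≈ $4.4387 each)
Sale 3, sell 344: 344/633 × $2,809.70 → $1,526.91
Total COGS = $1,324.26 + $1,483.79 + $1,526.91 = $4,334.96
Ending inventory (cost pool remaining) = $1,282.79

Ending inventory = $1,282.79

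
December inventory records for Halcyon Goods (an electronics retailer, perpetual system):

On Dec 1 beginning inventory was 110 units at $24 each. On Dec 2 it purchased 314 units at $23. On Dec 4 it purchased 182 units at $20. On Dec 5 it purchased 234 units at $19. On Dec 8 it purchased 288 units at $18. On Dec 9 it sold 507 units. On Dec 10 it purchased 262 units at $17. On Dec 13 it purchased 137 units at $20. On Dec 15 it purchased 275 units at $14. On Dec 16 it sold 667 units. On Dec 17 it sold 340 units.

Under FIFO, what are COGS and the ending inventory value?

COGS = $30,066; ending inventory = $4,110

Dec 9, 507 sold [FIFO — oldest first]: 110 @ $24 + 314 @ $23 + 83 @ $20 = $11,522
Dec 16, 667 sold [FIFO — oldest first]: 99 @ $20 + 234 @ $19 + 288 @ $18 + 46 @ $17 = $12,392
Dec 17, 340 sold [FIFO — oldest first]: 216 @ $17 + 124 @ $20 = $6,152
Total COGS = $11,522 + $12,392 + $6,152 = $30,066
Ending inventory: 13 @ $20 + 275 @ $14 = $4,110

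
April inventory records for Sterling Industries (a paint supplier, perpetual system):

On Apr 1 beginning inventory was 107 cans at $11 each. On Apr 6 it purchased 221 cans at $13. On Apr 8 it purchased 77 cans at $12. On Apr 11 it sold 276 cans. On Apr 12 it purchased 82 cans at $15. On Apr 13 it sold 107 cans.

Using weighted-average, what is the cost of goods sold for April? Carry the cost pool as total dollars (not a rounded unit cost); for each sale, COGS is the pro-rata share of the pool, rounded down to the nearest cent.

COGS = $4,816.84

After Apr 1: 107 on hand, pool $1,177.00 (≈ $11.0000 each)
After Apr 6: 328 on hand, pool $4,050.00 (≈ $12.3476 each)
After Apr 8: 405 on hand, pool $4,974.00 (≈ $12.2815 each)
Apr 11, sell 276: 276/405 × $4,974.00 → $3,389.68
After Apr 12: 211 on hand, pool $2,814.32 (≈ $13.3380 each)
Apr 13, sell 107: 107/211 × $2,814.32 → $1,427.16
Total COGS = $3,389.68 + $1,427.16 = $4,816.84
Ending inventory (cost pool remaining) = $1,387.16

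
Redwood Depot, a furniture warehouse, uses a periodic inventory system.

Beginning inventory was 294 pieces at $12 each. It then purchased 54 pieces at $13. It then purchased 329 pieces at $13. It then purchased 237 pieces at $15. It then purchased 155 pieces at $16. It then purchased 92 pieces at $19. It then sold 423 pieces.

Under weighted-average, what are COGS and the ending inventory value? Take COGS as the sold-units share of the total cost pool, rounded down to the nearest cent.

COGS = $5,935.11; ending inventory = $10,354.89

Sale 1, sell 423: 423/1161 × $16,290.00 → $5,935.11
Ending inventory (cost pool remaining) = $10,354.89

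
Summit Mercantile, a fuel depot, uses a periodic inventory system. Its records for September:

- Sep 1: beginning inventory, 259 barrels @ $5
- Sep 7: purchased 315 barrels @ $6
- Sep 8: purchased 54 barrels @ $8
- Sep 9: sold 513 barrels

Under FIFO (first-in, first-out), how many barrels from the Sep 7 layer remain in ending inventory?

61

Sep 9, 513 sold [FIFO — oldest first]: 259 @ $5 + 254 @ $6 = $2,819
Ending inventory: 61 @ $6 + 54 @ $8 = $798
Check: goods available $3,617 = COGS $2,819 + ending $798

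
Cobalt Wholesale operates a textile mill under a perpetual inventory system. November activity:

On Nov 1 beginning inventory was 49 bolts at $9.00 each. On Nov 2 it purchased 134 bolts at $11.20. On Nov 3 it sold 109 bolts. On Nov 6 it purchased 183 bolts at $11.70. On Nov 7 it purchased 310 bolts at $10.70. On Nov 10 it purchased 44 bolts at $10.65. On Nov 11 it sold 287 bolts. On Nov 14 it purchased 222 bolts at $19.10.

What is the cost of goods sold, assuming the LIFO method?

COGS = $4,289.50

Nov 3, 109 sold [LIFO — newest first]: 109 @ $11.20 = $1,220.80
Nov 11, 287 sold [LIFO — newest first]: 44 @ $10.65 + 243 @ $10.70 = $3,068.70
Total COGS = $1,220.80 + $3,068.70 = $4,289.50
Ending inventory: 49 @ $9.00 + 25 @ $11.20 + 183 @ $11.70 + 67 @ $10.70 + 222 @ $19.10 = $7,819.20
Check: goods available $12,108.70 = COGS $4,289.50 + ending $7,819.20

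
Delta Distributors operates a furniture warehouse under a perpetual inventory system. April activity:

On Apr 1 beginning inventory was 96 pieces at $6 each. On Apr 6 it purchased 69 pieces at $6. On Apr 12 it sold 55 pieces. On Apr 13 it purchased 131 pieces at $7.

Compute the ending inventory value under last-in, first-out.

Ending inventory = $1,577

Apr 12, 55 sold [LIFO — newest first]: 55 @ $6 = $330
Ending inventory: 96 @ $6 + 14 @ $6 + 131 @ $7 = $1,577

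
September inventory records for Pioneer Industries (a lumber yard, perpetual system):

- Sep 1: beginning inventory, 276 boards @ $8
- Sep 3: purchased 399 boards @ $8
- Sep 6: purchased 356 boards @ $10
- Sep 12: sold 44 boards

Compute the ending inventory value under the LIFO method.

Ending inventory = $8,520

Sep 12, 44 sold [LIFO — newest first]: 44 @ $10 = $440
Ending inventory: 276 @ $8 + 399 @ $8 + 312 @ $10 = $8,520
Check: goods available $8,960 = COGS $440 + ending $8,520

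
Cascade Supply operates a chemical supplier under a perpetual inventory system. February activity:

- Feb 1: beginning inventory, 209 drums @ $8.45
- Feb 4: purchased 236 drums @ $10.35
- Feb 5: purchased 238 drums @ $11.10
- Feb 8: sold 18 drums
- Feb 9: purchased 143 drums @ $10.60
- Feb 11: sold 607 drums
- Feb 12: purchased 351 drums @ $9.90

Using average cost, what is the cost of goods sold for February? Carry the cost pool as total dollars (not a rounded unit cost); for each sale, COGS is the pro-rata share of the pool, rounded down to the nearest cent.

COGS = $6,329.95

After Feb 1: 209 on hand, pool $1,766.05 (≈ $8.4500 each)
After Feb 4: 445 on hand, pool $4,208.65 (≈ $9.4576 each)
After Feb 5: 683 on hand, pool $6,850.45 (≈ $10.0299 each)
Feb 8, sell 18: 18/683 × $6,850.45 → $180.53
After Feb 9: 808 on hand, pool $8,185.72 (≈ $10.1308 each)
Feb 11, sell 607: 607/808 × $8,185.72 → $6,149.42
After Feb 12: 552 on hand, pool $5,511.20 (≈ $9.9841 each)
Total COGS = $180.53 + $6,149.42 = $6,329.95
Ending inventory (cost pool remaining) = $5,511.20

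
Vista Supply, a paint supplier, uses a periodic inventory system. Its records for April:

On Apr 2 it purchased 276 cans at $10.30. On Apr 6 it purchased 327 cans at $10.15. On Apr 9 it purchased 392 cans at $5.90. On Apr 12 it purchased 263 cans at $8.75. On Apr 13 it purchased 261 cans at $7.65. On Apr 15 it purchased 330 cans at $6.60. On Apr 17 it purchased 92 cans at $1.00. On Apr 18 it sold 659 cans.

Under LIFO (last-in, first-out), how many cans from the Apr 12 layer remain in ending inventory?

Apr 18, 659 sold [LIFO — newest first]: 92 @ $1.00 + 330 @ $6.60 + 237 @ $7.65 = $4,083.05
Ending inventory: 276 @ $10.30 + 327 @ $10.15 + 392 @ $5.90 + 263 @ $8.75 + 24 @ $7.65 = $10,959.50

263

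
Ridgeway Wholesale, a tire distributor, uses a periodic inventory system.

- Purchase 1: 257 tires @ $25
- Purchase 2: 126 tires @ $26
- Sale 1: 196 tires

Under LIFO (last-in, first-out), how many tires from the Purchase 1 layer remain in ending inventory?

187

Sale 1 (196) [LIFO — newest first]: 126 @ $26 + 70 @ $25 = $5,026
Ending inventory: 187 @ $25 = $4,675
Check: goods available $9,701 = COGS $5,026 + ending $4,675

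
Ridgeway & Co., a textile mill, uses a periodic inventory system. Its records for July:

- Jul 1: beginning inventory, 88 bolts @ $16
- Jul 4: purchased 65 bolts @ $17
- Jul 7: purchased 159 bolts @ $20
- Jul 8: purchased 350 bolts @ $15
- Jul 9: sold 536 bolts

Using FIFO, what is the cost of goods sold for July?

COGS = $9,053

Jul 9, 536 sold [FIFO — oldest first]: 88 @ $16 + 65 @ $17 + 159 @ $20 + 224 @ $15 = $9,053
Ending inventory: 126 @ $15 = $1,890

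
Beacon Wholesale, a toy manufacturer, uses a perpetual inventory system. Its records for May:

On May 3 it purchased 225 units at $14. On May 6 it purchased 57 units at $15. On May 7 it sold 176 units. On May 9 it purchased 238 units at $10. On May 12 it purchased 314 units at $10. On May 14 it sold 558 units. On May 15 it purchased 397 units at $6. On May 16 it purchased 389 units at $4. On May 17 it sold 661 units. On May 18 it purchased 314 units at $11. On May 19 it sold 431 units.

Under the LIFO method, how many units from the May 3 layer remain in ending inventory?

May 7, 176 sold [LIFO — newest first]: 57 @ $15 + 119 @ $14 = $2,521
May 14, 558 sold [LIFO — newest first]: 314 @ $10 + 238 @ $10 + 6 @ $14 = $5,604
May 17, 661 sold [LIFO — newest first]: 389 @ $4 + 272 @ $6 = $3,188
May 19, 431 sold [LIFO — newest first]: 314 @ $11 + 117 @ $6 = $4,156
Total COGS = $2,521 + $5,604 + $3,188 + $4,156 = $15,469
Ending inventory: 100 @ $14 + 8 @ $6 = $1,448

100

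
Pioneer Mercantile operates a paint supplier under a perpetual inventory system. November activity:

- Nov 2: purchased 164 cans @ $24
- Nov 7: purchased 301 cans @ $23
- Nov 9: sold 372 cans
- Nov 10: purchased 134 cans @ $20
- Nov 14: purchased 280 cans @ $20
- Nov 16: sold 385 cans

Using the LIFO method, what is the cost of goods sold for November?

COGS = $16,327

Nov 9, 372 sold [LIFO — newest first]: 301 @ $23 + 71 @ $24 = $8,627
Nov 16, 385 sold [LIFO — newest first]: 280 @ $20 + 105 @ $20 = $7,700
Total COGS = $8,627 + $7,700 = $16,327
Ending inventory: 93 @ $24 + 29 @ $20 = $2,812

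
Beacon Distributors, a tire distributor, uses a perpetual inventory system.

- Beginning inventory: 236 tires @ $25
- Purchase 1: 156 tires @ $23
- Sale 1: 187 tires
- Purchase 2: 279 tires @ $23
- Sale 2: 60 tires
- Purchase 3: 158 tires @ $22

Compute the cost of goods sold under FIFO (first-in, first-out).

COGS = $6,153

Sale 1 (187) [FIFO — oldest first]: 187 @ $25 = $4,675
Sale 2 (60) [FIFO — oldest first]: 49 @ $25 + 11 @ $23 = $1,478
Total COGS = $4,675 + $1,478 = $6,153
Ending inventory: 145 @ $23 + 279 @ $23 + 158 @ $22 = $13,228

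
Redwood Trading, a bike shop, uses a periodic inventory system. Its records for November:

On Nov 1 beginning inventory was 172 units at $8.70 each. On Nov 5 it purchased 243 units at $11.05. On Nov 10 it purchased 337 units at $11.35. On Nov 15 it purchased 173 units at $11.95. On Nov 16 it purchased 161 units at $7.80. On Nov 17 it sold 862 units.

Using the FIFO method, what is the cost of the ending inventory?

Ending inventory = $2,008.65

Nov 17, 862 sold [FIFO — oldest first]: 172 @ $8.70 + 243 @ $11.05 + 337 @ $11.35 + 110 @ $11.95 = $9,321.00
Ending inventory: 63 @ $11.95 + 161 @ $7.80 = $2,008.65
Check: goods available $11,329.65 = COGS $9,321.00 + ending $2,008.65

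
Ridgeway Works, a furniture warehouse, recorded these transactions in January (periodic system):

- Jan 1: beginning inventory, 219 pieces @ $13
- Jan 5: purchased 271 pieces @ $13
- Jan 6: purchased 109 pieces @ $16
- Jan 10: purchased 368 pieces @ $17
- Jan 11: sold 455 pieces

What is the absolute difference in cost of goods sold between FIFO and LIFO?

FIFO COGS: 219 @ $13 + 236 @ $13 = $5,915
LIFO COGS: 368 @ $17 + 87 @ $16 = $7,648
Difference = |$5,915 − $7,648| = $1,733

$1,733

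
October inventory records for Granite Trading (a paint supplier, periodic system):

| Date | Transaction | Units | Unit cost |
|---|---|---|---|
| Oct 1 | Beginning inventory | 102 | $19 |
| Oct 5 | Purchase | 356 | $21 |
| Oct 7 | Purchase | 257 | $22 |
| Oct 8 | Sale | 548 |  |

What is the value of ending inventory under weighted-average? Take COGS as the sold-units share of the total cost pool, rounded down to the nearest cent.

Ending inventory = $3,519.38

Oct 8, sell 548: 548/715 × $15,068.00 → $11,548.62
Ending inventory (cost pool remaining) = $3,519.38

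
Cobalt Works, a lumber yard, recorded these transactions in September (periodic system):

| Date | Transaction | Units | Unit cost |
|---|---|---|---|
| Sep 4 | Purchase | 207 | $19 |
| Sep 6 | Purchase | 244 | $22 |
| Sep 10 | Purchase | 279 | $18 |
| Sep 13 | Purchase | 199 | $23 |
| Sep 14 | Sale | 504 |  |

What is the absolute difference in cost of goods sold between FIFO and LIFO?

$84

FIFO COGS: 207 @ $19 + 244 @ $22 + 53 @ $18 = $10,255
LIFO COGS: 199 @ $23 + 279 @ $18 + 26 @ $22 = $10,171
Difference = |$10,255 − $10,171| = $84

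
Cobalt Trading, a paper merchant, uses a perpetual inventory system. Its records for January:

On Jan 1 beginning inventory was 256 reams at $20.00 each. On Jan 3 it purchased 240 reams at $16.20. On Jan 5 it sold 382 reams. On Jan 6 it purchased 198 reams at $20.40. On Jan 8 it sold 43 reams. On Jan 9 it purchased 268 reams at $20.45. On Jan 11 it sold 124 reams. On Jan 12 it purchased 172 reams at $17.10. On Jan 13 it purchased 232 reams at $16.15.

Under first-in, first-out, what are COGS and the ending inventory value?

COGS = $10,089.20; ending inventory = $15,126.60

Jan 5, 382 sold [FIFO — oldest first]: 256 @ $20.00 + 126 @ $16.20 = $7,161.20
Jan 8, 43 sold [FIFO — oldest first]: 43 @ $16.20 = $696.60
Jan 11, 124 sold [FIFO — oldest first]: 71 @ $16.20 + 53 @ $20.40 = $2,231.40
Total COGS = $7,161.20 + $696.60 + $2,231.40 = $10,089.20
Ending inventory: 145 @ $20.40 + 268 @ $20.45 + 172 @ $17.10 + 232 @ $16.15 = $15,126.60
Check: goods available $25,215.80 = COGS $10,089.20 + ending $15,126.60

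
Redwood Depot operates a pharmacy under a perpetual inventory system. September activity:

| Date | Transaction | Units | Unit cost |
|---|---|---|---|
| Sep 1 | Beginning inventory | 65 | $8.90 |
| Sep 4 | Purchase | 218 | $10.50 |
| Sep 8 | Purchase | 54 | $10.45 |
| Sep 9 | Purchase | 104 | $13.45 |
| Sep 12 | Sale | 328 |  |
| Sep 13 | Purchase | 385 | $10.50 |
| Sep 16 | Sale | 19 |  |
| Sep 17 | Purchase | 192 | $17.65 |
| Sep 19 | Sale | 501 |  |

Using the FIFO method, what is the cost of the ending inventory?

Sep 12, 328 sold [FIFO — oldest first]: 65 @ $8.90 + 218 @ $10.50 + 45 @ $10.45 = $3,337.75
Sep 16, 19 sold [FIFO — oldest first]: 9 @ $10.45 + 10 @ $13.45 = $228.55
Sep 19, 501 sold [FIFO — oldest first]: 94 @ $13.45 + 385 @ $10.50 + 22 @ $17.65 = $5,695.10
Total COGS = $3,337.75 + $228.55 + $5,695.10 = $9,261.40
Ending inventory: 170 @ $17.65 = $3,000.50

Ending inventory = $3,000.50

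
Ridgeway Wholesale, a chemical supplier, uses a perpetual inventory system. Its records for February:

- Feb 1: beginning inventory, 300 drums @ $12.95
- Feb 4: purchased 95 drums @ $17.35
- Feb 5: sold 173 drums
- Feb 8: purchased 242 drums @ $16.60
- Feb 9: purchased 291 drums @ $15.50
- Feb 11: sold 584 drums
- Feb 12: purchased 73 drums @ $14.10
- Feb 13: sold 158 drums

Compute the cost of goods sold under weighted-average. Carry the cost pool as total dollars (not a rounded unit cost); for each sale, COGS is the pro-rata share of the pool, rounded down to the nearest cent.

After Feb 1: 300 on hand, pool $3,885.00 (≈ $12.9500 each)
After Feb 4: 395 on hand, pool $5,533.25 (≈ $14.0082 each)
Feb 5, sell 173: 173/395 × $5,533.25 → $2,423.42
After Feb 8: 464 on hand, pool $7,127.03 (≈ $15.3600 each)
After Feb 9: 755 on hand, pool $11,637.53 (≈ $15.4139 each)
Feb 11, sell 584: 584/755 × $11,637.53 → $9,001.74
After Feb 12: 244 on hand, pool $3,665.09 (≈ $15.0209 each)
Feb 13, sell 158: 158/244 × $3,665.09 → $2,373.29
Total COGS = $2,423.42 + $9,001.74 + $2,373.29 = $13,798.45
Ending inventory (cost pool remaining) = $1,291.80

COGS = $13,798.45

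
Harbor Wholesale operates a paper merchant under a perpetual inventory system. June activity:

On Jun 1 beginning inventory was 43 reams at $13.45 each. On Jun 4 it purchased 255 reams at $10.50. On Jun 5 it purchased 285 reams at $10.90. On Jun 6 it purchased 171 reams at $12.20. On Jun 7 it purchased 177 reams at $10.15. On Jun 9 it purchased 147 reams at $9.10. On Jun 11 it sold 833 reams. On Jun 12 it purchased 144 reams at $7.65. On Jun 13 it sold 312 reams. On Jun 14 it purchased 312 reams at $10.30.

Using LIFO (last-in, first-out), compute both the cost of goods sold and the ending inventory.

Jun 11, 833 sold [LIFO — newest first]: 147 @ $9.10 + 177 @ $10.15 + 171 @ $12.20 + 285 @ $10.90 + 53 @ $10.50 = $8,883.45
Jun 13, 312 sold [LIFO — newest first]: 144 @ $7.65 + 168 @ $10.50 = $2,865.60
Total COGS = $8,883.45 + $2,865.60 = $11,749.05
Ending inventory: 43 @ $13.45 + 34 @ $10.50 + 312 @ $10.30 = $4,148.95

COGS = $11,749.05; ending inventory = $4,148.95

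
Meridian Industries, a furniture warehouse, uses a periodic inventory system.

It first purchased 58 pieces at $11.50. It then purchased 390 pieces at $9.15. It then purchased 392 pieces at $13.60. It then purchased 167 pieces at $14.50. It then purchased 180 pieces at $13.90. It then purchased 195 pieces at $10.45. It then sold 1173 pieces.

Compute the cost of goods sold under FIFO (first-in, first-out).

Sale 1 (1173) [FIFO — oldest first]: 58 @ $11.50 + 390 @ $9.15 + 392 @ $13.60 + 167 @ $14.50 + 166 @ $13.90 = $14,295.60
Ending inventory: 14 @ $13.90 + 195 @ $10.45 = $2,232.35

COGS = $14,295.60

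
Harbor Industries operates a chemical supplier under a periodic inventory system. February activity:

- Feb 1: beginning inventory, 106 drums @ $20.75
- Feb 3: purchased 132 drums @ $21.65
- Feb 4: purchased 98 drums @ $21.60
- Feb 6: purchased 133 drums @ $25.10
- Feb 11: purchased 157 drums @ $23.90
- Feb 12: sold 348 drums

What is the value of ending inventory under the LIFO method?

Feb 12, 348 sold [LIFO — newest first]: 157 @ $23.90 + 133 @ $25.10 + 58 @ $21.60 = $8,343.40
Ending inventory: 106 @ $20.75 + 132 @ $21.65 + 40 @ $21.60 = $5,921.30

Ending inventory = $5,921.30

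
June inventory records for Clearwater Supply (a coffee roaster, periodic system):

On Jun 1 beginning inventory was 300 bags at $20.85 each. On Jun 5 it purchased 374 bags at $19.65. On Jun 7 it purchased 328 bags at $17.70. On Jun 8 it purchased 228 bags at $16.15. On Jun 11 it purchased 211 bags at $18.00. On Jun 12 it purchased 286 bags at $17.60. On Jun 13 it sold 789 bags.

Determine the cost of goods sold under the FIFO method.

Jun 13, 789 sold [FIFO — oldest first]: 300 @ $20.85 + 374 @ $19.65 + 115 @ $17.70 = $15,639.60
Ending inventory: 213 @ $17.70 + 228 @ $16.15 + 211 @ $18.00 + 286 @ $17.60 = $16,283.90

COGS = $15,639.60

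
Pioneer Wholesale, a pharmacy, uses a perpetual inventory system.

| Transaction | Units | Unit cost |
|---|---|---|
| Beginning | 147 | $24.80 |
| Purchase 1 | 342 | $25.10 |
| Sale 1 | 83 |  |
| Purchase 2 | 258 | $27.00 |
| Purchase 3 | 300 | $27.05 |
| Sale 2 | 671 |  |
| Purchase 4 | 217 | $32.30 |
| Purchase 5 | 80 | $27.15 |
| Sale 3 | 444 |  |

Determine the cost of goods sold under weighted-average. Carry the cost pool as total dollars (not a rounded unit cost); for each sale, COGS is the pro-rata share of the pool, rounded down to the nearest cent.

COGS = $32,321.97

After Beginning: 147 on hand, pool $3,645.60 (≈ $24.8000 each)
After Purchase 1: 489 on hand, pool $12,229.80 (≈ $25.0098 each)
Sale 1, sell 83: 83/489 × $12,229.80 → $2,075.81
After Purchase 2: 664 on hand, pool $17,119.99 (≈ $25.7831 each)
After Purchase 3: 964 on hand, pool $25,234.99 (≈ $26.1774 each)
Sale 2, sell 671: 671/964 × $25,234.99 → $17,565.01
After Purchase 4: 510 on hand, pool $14,679.08 (≈ $28.7825 each)
After Purchase 5: 590 on hand, pool $16,851.08 (≈ $28.5612 each)
Sale 3, sell 444: 444/590 × $16,851.08 → $12,681.15
Total COGS = $2,075.81 + $17,565.01 + $12,681.15 = $32,321.97
Ending inventory (cost pool remaining) = $4,169.93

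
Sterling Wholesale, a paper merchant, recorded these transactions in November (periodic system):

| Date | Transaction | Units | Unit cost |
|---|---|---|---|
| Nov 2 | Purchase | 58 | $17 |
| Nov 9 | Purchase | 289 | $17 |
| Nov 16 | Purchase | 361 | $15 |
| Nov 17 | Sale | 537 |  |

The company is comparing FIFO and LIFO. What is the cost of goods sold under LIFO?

COGS = $8,407

FIFO COGS: 58 @ $17 + 289 @ $17 + 190 @ $15 = $8,749
LIFO COGS: 361 @ $15 + 176 @ $17 = $8,407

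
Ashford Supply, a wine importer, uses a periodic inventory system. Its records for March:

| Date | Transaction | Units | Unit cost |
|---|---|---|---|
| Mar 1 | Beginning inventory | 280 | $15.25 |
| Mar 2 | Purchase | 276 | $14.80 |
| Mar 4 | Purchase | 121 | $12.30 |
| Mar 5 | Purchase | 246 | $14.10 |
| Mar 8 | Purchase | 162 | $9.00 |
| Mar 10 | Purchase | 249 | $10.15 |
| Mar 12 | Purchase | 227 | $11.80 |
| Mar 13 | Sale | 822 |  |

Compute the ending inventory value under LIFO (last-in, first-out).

Ending inventory = $10,717.30

Mar 13, 822 sold [LIFO — newest first]: 227 @ $11.80 + 249 @ $10.15 + 162 @ $9.00 + 184 @ $14.10 = $9,258.35
Ending inventory: 280 @ $15.25 + 276 @ $14.80 + 121 @ $12.30 + 62 @ $14.10 = $10,717.30
Check: goods available $19,975.65 = COGS $9,258.35 + ending $10,717.30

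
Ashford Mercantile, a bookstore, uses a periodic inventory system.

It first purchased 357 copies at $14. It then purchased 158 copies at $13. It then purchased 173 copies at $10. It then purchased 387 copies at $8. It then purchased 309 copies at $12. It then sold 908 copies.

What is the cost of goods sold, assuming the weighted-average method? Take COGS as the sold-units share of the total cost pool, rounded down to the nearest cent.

Sale 1, sell 908: 908/1384 × $15,586.00 → $10,225.49
Ending inventory (cost pool remaining) = $5,360.51
Check: goods available $15,586.00 = COGS $10,225.49 + ending $5,360.51

COGS = $10,225.49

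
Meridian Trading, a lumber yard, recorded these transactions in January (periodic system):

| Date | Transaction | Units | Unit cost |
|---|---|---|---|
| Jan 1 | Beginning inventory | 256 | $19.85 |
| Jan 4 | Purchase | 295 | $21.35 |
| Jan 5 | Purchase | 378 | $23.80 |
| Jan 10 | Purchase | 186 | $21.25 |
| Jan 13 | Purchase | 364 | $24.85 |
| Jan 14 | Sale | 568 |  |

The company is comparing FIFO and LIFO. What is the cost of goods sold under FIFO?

FIFO COGS: 256 @ $19.85 + 295 @ $21.35 + 17 @ $23.80 = $11,784.45
LIFO COGS: 364 @ $24.85 + 186 @ $21.25 + 18 @ $23.80 = $13,426.30

COGS = $11,784.45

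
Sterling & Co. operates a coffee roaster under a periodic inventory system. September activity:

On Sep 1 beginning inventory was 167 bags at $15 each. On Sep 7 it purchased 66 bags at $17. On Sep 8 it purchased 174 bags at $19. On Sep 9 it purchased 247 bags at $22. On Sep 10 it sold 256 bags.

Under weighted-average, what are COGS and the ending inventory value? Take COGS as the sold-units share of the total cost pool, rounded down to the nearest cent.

Sep 10, sell 256: 256/654 × $12,367.00 → $4,840.90
Ending inventory (cost pool remaining) = $7,526.10

COGS = $4,840.90; ending inventory = $7,526.10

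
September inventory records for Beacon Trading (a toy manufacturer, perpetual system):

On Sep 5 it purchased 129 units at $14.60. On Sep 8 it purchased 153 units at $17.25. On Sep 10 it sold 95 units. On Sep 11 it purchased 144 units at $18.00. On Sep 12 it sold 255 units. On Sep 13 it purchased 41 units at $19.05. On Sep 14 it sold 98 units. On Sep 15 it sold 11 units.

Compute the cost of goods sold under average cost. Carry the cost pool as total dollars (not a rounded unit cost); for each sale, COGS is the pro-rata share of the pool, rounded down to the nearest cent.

After Sep 5: 129 on hand, pool $1,883.40 (≈ $14.6000 each)
After Sep 8: 282 on hand, pool $4,522.65 (≈ $16.0378 each)
Sep 10, sell 95: 95/282 × $4,522.65 → $1,523.58
After Sep 11: 331 on hand, pool $5,591.07 (≈ $16.8915 each)
Sep 12, sell 255: 255/331 × $5,591.07 → $4,307.31
After Sep 13: 117 on hand, pool $2,064.81 (≈ $17.6479 each)
Sep 14, sell 98: 98/117 × $2,064.81 → $1,729.49
Sep 15, sell 11: 11/19 × $335.32 → $194.13
Total COGS = $1,523.58 + $4,307.31 + $1,729.49 + $194.13 = $7,754.51
Ending inventory (cost pool remaining) = $141.19
Check: goods available $7,895.70 = COGS $7,754.51 + ending $141.19

COGS = $7,754.51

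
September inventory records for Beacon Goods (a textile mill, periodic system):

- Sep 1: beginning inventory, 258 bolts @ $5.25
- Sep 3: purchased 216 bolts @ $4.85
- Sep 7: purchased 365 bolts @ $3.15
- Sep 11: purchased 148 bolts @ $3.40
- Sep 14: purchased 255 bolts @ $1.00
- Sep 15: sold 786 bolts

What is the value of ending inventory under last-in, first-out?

Ending inventory = $2,314.80

Sep 15, 786 sold [LIFO — newest first]: 255 @ $1.00 + 148 @ $3.40 + 365 @ $3.15 + 18 @ $4.85 = $1,995.25
Ending inventory: 258 @ $5.25 + 198 @ $4.85 = $2,314.80
Check: goods available $4,310.05 = COGS $1,995.25 + ending $2,314.80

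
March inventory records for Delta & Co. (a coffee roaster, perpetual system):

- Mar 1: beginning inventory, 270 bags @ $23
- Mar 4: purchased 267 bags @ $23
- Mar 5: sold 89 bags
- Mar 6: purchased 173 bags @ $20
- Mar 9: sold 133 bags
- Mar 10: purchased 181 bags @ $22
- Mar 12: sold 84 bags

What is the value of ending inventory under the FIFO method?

Ending inventory = $12,755

Mar 5, 89 sold [FIFO — oldest first]: 89 @ $23 = $2,047
Mar 9, 133 sold [FIFO — oldest first]: 133 @ $23 = $3,059
Mar 12, 84 sold [FIFO — oldest first]: 48 @ $23 + 36 @ $23 = $1,932
Total COGS = $2,047 + $3,059 + $1,932 = $7,038
Ending inventory: 231 @ $23 + 173 @ $20 + 181 @ $22 = $12,755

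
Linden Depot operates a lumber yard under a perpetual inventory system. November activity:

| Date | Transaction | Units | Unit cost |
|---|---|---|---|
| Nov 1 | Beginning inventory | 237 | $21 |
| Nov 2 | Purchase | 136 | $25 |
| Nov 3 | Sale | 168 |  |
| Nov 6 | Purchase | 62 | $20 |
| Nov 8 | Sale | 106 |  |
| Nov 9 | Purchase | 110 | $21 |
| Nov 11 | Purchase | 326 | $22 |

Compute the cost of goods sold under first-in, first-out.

Nov 3, 168 sold [FIFO — oldest first]: 168 @ $21 = $3,528
Nov 8, 106 sold [FIFO — oldest first]: 69 @ $21 + 37 @ $25 = $2,374
Total COGS = $3,528 + $2,374 = $5,902
Ending inventory: 99 @ $25 + 62 @ $20 + 110 @ $21 + 326 @ $22 = $13,197

COGS = $5,902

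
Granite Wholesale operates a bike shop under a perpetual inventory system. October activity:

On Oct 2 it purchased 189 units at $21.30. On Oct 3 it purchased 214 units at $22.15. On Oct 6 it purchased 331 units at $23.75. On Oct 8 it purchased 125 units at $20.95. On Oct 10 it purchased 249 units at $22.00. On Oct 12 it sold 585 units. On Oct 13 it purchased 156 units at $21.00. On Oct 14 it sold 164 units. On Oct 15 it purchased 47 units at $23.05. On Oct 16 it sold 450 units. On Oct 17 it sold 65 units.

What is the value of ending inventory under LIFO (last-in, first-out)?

Ending inventory = $1,001.10

Oct 12, 585 sold [LIFO — newest first]: 249 @ $22.00 + 125 @ $20.95 + 211 @ $23.75 = $13,108.00
Oct 14, 164 sold [LIFO — newest first]: 156 @ $21.00 + 8 @ $23.75 = $3,466.00
Oct 16, 450 sold [LIFO — newest first]: 47 @ $23.05 + 112 @ $23.75 + 214 @ $22.15 + 77 @ $21.30 = $10,123.55
Oct 17, 65 sold [LIFO — newest first]: 65 @ $21.30 = $1,384.50
Total COGS = $13,108.00 + $3,466.00 + $10,123.55 + $1,384.50 = $28,082.05
Ending inventory: 47 @ $21.30 = $1,001.10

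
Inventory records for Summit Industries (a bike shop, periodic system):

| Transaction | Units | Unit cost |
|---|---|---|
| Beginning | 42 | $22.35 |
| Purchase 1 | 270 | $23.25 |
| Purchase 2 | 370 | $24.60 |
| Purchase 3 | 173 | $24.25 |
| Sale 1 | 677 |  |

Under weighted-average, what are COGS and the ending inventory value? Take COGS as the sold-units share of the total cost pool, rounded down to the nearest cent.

Sale 1, sell 677: 677/855 × $20,513.45 → $16,242.81
Ending inventory (cost pool remaining) = $4,270.64
Check: goods available $20,513.45 = COGS $16,242.81 + ending $4,270.64

COGS = $16,242.81; ending inventory = $4,270.64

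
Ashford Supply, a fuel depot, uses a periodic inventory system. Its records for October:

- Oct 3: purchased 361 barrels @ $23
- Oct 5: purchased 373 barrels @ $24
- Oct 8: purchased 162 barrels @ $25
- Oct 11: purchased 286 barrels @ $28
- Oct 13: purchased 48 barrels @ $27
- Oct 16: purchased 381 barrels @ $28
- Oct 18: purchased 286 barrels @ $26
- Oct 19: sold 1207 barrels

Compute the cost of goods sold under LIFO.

Oct 19, 1207 sold [LIFO — newest first]: 286 @ $26 + 381 @ $28 + 48 @ $27 + 286 @ $28 + 162 @ $25 + 44 @ $24 = $32,514
Ending inventory: 361 @ $23 + 329 @ $24 = $16,199

COGS = $32,514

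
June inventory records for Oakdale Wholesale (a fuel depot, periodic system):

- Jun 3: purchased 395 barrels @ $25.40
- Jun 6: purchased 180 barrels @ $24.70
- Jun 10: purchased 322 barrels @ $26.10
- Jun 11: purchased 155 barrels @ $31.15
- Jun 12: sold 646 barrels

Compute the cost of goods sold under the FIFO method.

COGS = $16,332.10

Jun 12, 646 sold [FIFO — oldest first]: 395 @ $25.40 + 180 @ $24.70 + 71 @ $26.10 = $16,332.10
Ending inventory: 251 @ $26.10 + 155 @ $31.15 = $11,379.35
Check: goods available $27,711.45 = COGS $16,332.10 + ending $11,379.35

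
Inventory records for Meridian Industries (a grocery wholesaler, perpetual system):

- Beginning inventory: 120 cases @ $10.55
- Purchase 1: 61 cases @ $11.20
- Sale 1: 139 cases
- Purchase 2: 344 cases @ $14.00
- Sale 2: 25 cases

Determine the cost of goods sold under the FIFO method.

Sale 1 (139) [FIFO — oldest first]: 120 @ $10.55 + 19 @ $11.20 = $1,478.80
Sale 2 (25) [FIFO — oldest first]: 25 @ $11.20 = $280.00
Total COGS = $1,478.80 + $280.00 = $1,758.80
Ending inventory: 17 @ $11.20 + 344 @ $14.00 = $5,006.40

COGS = $1,758.80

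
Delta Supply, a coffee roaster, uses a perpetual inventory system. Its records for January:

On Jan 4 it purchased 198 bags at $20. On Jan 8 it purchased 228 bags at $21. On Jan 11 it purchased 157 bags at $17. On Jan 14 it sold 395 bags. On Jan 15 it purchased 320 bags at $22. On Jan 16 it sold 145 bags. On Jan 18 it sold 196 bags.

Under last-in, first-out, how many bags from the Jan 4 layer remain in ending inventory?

167

Jan 14, 395 sold [LIFO — newest first]: 157 @ $17 + 228 @ $21 + 10 @ $20 = $7,657
Jan 16, 145 sold [LIFO — newest first]: 145 @ $22 = $3,190
Jan 18, 196 sold [LIFO — newest first]: 175 @ $22 + 21 @ $20 = $4,270
Total COGS = $7,657 + $3,190 + $4,270 = $15,117
Ending inventory: 167 @ $20 = $3,340
Check: goods available $18,457 = COGS $15,117 + ending $3,340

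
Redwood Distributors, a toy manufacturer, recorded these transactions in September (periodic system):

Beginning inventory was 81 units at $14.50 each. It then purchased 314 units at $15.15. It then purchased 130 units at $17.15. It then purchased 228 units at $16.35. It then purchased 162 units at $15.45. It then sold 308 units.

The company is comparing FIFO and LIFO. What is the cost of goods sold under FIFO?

FIFO COGS: 81 @ $14.50 + 227 @ $15.15 = $4,613.55
LIFO COGS: 162 @ $15.45 + 146 @ $16.35 = $4,890.00

COGS = $4,613.55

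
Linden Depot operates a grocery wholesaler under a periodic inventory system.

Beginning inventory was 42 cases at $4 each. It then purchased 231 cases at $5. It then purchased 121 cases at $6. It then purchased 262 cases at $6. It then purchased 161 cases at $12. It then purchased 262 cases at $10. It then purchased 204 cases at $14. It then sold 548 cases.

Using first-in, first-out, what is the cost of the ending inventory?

Ending inventory = $8,056

Sale 1 (548) [FIFO — oldest first]: 42 @ $4 + 231 @ $5 + 121 @ $6 + 154 @ $6 = $2,973
Ending inventory: 108 @ $6 + 161 @ $12 + 262 @ $10 + 204 @ $14 = $8,056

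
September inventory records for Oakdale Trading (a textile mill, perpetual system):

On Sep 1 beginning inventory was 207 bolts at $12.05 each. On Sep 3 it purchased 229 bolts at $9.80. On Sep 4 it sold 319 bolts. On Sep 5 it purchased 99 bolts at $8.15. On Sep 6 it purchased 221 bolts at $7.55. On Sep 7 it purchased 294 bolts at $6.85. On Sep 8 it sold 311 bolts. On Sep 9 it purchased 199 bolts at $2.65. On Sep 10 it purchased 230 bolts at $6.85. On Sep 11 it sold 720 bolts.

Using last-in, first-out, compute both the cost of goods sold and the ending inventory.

COGS = $9,823.05; ending inventory = $1,507.65

Sep 4, 319 sold [LIFO — newest first]: 229 @ $9.80 + 90 @ $12.05 = $3,328.70
Sep 8, 311 sold [LIFO — newest first]: 294 @ $6.85 + 17 @ $7.55 = $2,142.25
Sep 11, 720 sold [LIFO — newest first]: 230 @ $6.85 + 199 @ $2.65 + 204 @ $7.55 + 87 @ $8.15 = $4,352.10
Total COGS = $3,328.70 + $2,142.25 + $4,352.10 = $9,823.05
Ending inventory: 117 @ $12.05 + 12 @ $8.15 = $1,507.65
Check: goods available $11,330.70 = COGS $9,823.05 + ending $1,507.65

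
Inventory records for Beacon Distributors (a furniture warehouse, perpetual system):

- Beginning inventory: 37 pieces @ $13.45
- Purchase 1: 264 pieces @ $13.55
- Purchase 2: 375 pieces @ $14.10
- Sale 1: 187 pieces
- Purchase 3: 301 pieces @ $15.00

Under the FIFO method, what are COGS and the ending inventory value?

COGS = $2,530.15; ending inventory = $11,347.20

Sale 1 (187) [FIFO — oldest first]: 37 @ $13.45 + 150 @ $13.55 = $2,530.15
Ending inventory: 114 @ $13.55 + 375 @ $14.10 + 301 @ $15.00 = $11,347.20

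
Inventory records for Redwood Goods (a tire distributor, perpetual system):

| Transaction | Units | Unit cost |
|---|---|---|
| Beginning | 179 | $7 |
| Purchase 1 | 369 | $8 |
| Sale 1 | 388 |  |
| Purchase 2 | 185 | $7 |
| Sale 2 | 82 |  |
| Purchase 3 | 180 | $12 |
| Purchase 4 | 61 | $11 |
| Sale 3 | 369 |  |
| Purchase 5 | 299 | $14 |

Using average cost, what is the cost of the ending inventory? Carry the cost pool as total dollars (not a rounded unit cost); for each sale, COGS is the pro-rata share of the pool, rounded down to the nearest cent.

Ending inventory = $5,459.44

After Beginning: 179 on hand, pool $1,253.00 (≈ $7.0000 each)
After Purchase 1: 548 on hand, pool $4,205.00 (≈ $7.6734 each)
Sale 1, sell 388: 388/548 × $4,205.00 → $2,977.26
After Purchase 2: 345 on hand, pool $2,522.74 (≈ $7.3123 each)
Sale 2, sell 82: 82/345 × $2,522.74 → $599.60
After Purchase 3: 443 on hand, pool $4,083.14 (≈ $9.2170 each)
After Purchase 4: 504 on hand, pool $4,754.14 (≈ $9.4328 each)
Sale 3, sell 369: 369/504 × $4,754.14 → $3,480.70
After Purchase 5: 434 on hand, pool $5,459.44 (≈ $12.5794 each)
Total COGS = $2,977.26 + $599.60 + $3,480.70 = $7,057.56
Ending inventory (cost pool remaining) = $5,459.44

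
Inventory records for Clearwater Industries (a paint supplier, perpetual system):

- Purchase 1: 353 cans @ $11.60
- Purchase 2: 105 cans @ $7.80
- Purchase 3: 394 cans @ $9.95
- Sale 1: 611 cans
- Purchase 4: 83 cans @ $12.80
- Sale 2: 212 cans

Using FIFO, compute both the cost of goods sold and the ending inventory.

COGS = $8,545.55; ending inventory = $1,350.95

Sale 1 (611) [FIFO — oldest first]: 353 @ $11.60 + 105 @ $7.80 + 153 @ $9.95 = $6,436.15
Sale 2 (212) [FIFO — oldest first]: 212 @ $9.95 = $2,109.40
Total COGS = $6,436.15 + $2,109.40 = $8,545.55
Ending inventory: 29 @ $9.95 + 83 @ $12.80 = $1,350.95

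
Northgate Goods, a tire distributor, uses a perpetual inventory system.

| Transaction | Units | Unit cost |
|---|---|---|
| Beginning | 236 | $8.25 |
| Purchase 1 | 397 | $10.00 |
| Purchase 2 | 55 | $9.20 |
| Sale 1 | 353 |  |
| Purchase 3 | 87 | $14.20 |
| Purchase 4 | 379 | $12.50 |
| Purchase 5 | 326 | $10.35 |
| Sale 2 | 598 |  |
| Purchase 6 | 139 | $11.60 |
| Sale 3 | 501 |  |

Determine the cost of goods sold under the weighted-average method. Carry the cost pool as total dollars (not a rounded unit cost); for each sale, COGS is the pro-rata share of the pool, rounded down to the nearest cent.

After Beginning: 236 on hand, pool $1,947.00 (≈ $8.2500 each)
After Purchase 1: 633 on hand, pool $5,917.00 (≈ $9.3476 each)
After Purchase 2: 688 on hand, pool $6,423.00 (≈ $9.3358 each)
Sale 1, sell 353: 353/688 × $6,423.00 → $3,295.52
After Purchase 3: 422 on hand, pool $4,362.88 (≈ $10.3386 each)
After Purchase 4: 801 on hand, pool $9,100.38 (≈ $11.3613 each)
After Purchase 5: 1127 on hand, pool $12,474.48 (≈ $11.0687 each)
Sale 2, sell 598: 598/1127 × $12,474.48 → $6,619.11
After Purchase 6: 668 on hand, pool $7,467.77 (≈ $11.1793 each)
Sale 3, sell 501: 501/668 × $7,467.77 → $5,600.82
Total COGS = $3,295.52 + $6,619.11 + $5,600.82 = $15,515.45
Ending inventory (cost pool remaining) = $1,866.95

COGS = $15,515.45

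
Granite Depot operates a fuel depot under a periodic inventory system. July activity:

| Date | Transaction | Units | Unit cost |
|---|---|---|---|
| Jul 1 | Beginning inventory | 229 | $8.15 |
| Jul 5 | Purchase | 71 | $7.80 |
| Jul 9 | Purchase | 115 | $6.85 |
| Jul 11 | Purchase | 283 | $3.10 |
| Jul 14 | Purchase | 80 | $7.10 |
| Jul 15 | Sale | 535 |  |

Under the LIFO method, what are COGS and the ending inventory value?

Jul 15, 535 sold [LIFO — newest first]: 80 @ $7.10 + 283 @ $3.10 + 115 @ $6.85 + 57 @ $7.80 = $2,677.65
Ending inventory: 229 @ $8.15 + 14 @ $7.80 = $1,975.55

COGS = $2,677.65; ending inventory = $1,975.55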